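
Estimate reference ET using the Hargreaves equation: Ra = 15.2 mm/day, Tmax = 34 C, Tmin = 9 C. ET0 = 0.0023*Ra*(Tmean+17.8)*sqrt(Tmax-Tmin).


Tmean = (Tmax + Tmin)/2 = (34 + 9)/2 = 21.5
ET0 = 0.0023 * 15.2 * (21.5 + 17.8) * sqrt(34 - 9)
ET0 = 0.0023 * 15.2 * 39.3 * 5.000000

6.8696 mm/day


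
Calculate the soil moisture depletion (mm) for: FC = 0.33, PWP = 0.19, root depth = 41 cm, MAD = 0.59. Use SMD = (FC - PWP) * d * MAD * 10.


SMD = (FC - PWP) * d * MAD * 10
SMD = (0.33 - 0.19) * 41 * 0.59 * 10
SMD = 0.1400 * 41 * 0.59 * 10

33.8660 mm


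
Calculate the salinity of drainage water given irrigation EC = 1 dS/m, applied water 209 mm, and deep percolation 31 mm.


EC_dw = EC_iw * D_iw / D_dw
EC_dw = 1 * 209 / 31
EC_dw = 209 / 31

6.7419 dS/m


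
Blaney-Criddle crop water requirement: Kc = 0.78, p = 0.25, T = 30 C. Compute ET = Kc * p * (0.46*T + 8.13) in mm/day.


ET = Kc * p * (0.46*T + 8.13)
ET = 0.78 * 0.25 * (0.46*30 + 8.13)
ET = 0.78 * 0.25 * 21.9300

4.2763 mm/day


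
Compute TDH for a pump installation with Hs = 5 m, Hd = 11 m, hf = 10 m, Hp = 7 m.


TDH = Hs + Hd + hf + Hp = 5 + 11 + 10 + 7 = 33

33 m


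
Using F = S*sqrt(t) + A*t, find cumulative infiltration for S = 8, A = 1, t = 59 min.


F = S*sqrt(t) + A*t
F = 8*sqrt(59) + 1*59
F = 8*7.681146 + 59

120.4492 mm


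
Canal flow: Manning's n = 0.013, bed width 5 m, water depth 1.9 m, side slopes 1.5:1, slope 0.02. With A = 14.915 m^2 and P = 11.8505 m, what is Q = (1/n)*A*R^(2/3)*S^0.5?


R = A/P = 14.915/11.8505 = 1.258597
Q = (1/0.013) * 14.915 * 1.258597^(2/3) * 0.02^0.5

189.1412 m^3/s


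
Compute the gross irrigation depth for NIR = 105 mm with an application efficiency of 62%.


Ea = 62% = 0.62
GID = NIR / Ea = 105 / 0.62 = 169.3548 mm

169.3548 mm


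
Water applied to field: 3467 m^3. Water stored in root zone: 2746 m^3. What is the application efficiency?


Ea = V_root / V_field * 100 = 2746 / 3467 * 100 = 79.2039%

79.2039 %


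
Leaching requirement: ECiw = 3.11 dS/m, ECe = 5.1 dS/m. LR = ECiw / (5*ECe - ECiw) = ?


LR = ECiw / (5*ECe - ECiw)
LR = 3.11 / (5*5.1 - 3.11)
LR = 3.11 / 22.3900

0.1389


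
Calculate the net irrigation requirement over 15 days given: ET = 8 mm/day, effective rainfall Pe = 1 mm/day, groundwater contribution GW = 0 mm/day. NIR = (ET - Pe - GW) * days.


Daily deficit = ET - Pe - GW = 8 - 1 - 0 = 7 mm/day
NIR = 7 * 15 = 105 mm

105.0000 mm


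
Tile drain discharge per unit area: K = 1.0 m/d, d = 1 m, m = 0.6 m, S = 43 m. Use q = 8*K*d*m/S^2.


q = 8*K*d*m/S^2
q = 8*1.0*1*0.6/43^2
q = 4.8000 / 1849

0.0026 m/d


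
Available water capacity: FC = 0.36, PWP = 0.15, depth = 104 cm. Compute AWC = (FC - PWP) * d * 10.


AWC = (FC - PWP) * d * 10
AWC = (0.36 - 0.15) * 104 * 10
AWC = 0.2100 * 104 * 10

218.4000 mm


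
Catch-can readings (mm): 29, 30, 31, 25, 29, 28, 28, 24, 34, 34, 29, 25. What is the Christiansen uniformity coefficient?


mean = 28.833333 mm
MAD = 2.361111 mm
CU = (1 - 2.361111/28.833333)*100

91.8112 %


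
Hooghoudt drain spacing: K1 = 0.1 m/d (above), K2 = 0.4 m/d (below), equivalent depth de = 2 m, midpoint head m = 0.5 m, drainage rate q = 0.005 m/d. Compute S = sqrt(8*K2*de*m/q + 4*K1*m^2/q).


S^2 = 8*K2*de*m/q + 4*K1*m^2/q
S^2 = 8*0.4*2*0.5/0.005 + 4*0.1*0.5^2/0.005
S = sqrt(660.0000)

25.6905 m


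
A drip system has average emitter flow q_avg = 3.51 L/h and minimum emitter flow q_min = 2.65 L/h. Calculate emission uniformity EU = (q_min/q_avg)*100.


EU = (q_min/q_avg)*100 = (2.65/3.51)*100 = 75.4986%

75.4986 %


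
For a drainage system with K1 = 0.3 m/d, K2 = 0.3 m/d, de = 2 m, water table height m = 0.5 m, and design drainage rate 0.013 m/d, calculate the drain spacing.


S^2 = 8*K2*de*m/q + 4*K1*m^2/q
S^2 = 8*0.3*2*0.5/0.013 + 4*0.3*0.5^2/0.013
S = sqrt(207.6923)

14.4115 m


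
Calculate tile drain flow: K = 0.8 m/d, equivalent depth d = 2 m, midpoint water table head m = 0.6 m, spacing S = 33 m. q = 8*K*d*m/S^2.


q = 8*K*d*m/S^2
q = 8*0.8*2*0.6/33^2
q = 7.6800 / 1089

0.0071 m/d


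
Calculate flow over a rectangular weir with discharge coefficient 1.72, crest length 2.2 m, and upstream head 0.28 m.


Q = C * L * H^(3/2) = 1.72 * 2.2 * 0.28^1.5 = 1.72 * 2.2 * 0.148162

0.5606 m^3/s


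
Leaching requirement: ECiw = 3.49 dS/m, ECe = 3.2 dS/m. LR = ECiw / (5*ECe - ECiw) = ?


LR = ECiw / (5*ECe - ECiw)
LR = 3.49 / (5*3.2 - 3.49)
LR = 3.49 / 12.5100

0.2790


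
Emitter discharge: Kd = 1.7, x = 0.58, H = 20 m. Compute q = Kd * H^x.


q = Kd * H^x = 1.7 * 20^0.58 = 1.7 * 5.683258

9.6615 L/h


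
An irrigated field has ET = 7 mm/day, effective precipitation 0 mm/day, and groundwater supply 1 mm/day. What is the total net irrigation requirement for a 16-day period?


Daily deficit = ET - Pe - GW = 7 - 0 - 1 = 6 mm/day
NIR = 6 * 16 = 96 mm

96.0000 mm


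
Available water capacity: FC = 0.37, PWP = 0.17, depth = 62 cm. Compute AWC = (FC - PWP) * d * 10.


AWC = (FC - PWP) * d * 10
AWC = (0.37 - 0.17) * 62 * 10
AWC = 0.2000 * 62 * 10

124.0000 mm


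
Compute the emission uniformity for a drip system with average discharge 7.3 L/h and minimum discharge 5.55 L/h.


EU = (q_min/q_avg)*100 = (5.55/7.3)*100 = 76.0274%

76.0274 %


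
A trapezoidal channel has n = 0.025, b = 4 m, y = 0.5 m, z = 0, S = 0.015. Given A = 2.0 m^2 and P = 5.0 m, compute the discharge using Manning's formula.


R = A/P = 2.0/5.0 = 0.400000
Q = (1/0.025) * 2.0 * 0.400000^(2/3) * 0.015^0.5

5.3192 m^3/s


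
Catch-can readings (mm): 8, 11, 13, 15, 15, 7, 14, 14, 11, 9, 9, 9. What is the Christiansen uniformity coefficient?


mean = 11.250000 mm
MAD = 2.458333 mm
CU = (1 - 2.458333/11.250000)*100

78.1482 %


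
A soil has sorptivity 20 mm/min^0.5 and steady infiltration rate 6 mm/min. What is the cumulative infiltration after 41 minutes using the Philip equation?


F = S*sqrt(t) + A*t
F = 20*sqrt(41) + 6*41
F = 20*6.403124 + 246

374.0625 mm


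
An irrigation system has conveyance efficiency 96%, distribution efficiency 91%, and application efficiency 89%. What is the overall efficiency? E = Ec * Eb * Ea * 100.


Ec = 0.96, Eb = 0.91, Ea = 0.89
E = 0.96 * 0.91 * 0.89 * 100 = 77.7504%

77.7504 %


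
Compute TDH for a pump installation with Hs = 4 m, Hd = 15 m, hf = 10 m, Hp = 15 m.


TDH = Hs + Hd + hf + Hp = 4 + 15 + 10 + 15 = 44

44 m


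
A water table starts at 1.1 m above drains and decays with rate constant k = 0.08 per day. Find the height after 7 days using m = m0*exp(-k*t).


m = m0 * exp(-k*t)
m = 1.1 * exp(-0.08 * 7)
m = 1.1 * exp(-0.5600)

0.6283 m


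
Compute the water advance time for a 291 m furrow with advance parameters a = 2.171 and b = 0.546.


t = (L/a)^(1/b)
t = (291/2.171)^(1/0.546)
t = 134.039613^(1/0.546)

7871.0277 min


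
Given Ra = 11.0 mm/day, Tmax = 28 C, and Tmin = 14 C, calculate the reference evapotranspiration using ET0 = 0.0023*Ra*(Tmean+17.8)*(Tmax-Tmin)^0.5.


Tmean = (Tmax + Tmin)/2 = (28 + 14)/2 = 21.0
ET0 = 0.0023 * 11.0 * (21.0 + 17.8) * sqrt(28 - 14)
ET0 = 0.0023 * 11.0 * 38.8 * 3.741657

3.6730 mm/day


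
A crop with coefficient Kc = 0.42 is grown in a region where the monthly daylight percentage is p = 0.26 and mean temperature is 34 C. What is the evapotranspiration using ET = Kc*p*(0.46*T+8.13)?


ET = Kc * p * (0.46*T + 8.13)
ET = 0.42 * 0.26 * (0.46*34 + 8.13)
ET = 0.42 * 0.26 * 23.7700

2.5957 mm/day


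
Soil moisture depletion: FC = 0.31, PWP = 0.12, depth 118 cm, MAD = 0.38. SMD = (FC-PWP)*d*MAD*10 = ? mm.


SMD = (FC - PWP) * d * MAD * 10
SMD = (0.31 - 0.12) * 118 * 0.38 * 10
SMD = 0.1900 * 118 * 0.38 * 10

85.1960 mm


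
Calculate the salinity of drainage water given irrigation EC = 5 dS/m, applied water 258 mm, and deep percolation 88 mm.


EC_dw = EC_iw * D_iw / D_dw
EC_dw = 5 * 258 / 88
EC_dw = 1290 / 88

14.6591 dS/m


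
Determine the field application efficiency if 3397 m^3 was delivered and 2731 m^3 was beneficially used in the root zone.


Ea = V_root / V_field * 100 = 2731 / 3397 * 100 = 80.3945%

80.3945 %


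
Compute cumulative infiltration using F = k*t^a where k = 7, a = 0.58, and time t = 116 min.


F = k * t^a = 7 * 116^0.58
F = 7 * 15.753811

110.2767 mm


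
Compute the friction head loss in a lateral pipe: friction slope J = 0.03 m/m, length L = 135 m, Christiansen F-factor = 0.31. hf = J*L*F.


hf = J * L * F = 0.03 * 135 * 0.31 = 1.2555 m

1.2555 m


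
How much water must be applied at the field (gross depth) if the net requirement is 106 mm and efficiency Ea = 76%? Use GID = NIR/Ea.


Ea = 76% = 0.76
GID = NIR / Ea = 106 / 0.76 = 139.4737 mm

139.4737 mm


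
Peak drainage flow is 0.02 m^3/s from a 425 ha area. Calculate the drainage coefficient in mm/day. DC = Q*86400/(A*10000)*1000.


DC = Q * 86400 / (A * 10000) * 1000
DC = 0.02 * 86400 / (425 * 10000) * 1000
DC = 1728000.0000 / 4250000

0.4066 mm/day


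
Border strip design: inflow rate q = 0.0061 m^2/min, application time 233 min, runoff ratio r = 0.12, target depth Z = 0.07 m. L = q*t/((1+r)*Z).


L = q*t/((1+r)*Z)
L = 0.0061*233/((1+0.12)*0.07)
L = 1.4213/0.0784

18.1288 m


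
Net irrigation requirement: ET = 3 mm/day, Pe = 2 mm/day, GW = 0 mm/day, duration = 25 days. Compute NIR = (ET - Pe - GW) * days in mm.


Daily deficit = ET - Pe - GW = 3 - 2 - 0 = 1 mm/day
NIR = 1 * 25 = 25 mm

25.0000 mm


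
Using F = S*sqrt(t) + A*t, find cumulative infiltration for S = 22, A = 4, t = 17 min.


F = S*sqrt(t) + A*t
F = 22*sqrt(17) + 4*17
F = 22*4.123106 + 68

158.7083 mm


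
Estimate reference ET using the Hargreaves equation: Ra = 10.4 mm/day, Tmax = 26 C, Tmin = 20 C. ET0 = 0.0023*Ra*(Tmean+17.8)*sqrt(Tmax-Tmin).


Tmean = (Tmax + Tmin)/2 = (26 + 20)/2 = 23.0
ET0 = 0.0023 * 10.4 * (23.0 + 17.8) * sqrt(26 - 20)
ET0 = 0.0023 * 10.4 * 40.8 * 2.449490

2.3905 mm/day


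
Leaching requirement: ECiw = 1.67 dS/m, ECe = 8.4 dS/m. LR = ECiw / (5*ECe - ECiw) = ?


LR = ECiw / (5*ECe - ECiw)
LR = 1.67 / (5*8.4 - 1.67)
LR = 1.67 / 40.3300

0.0414


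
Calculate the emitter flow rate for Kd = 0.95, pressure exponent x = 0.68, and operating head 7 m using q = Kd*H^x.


q = Kd * H^x = 0.95 * 7^0.68 = 0.95 * 3.755490

3.5677 L/h


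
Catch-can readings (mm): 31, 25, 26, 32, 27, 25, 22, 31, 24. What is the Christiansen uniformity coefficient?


mean = 27.000000 mm
MAD = 2.888889 mm
CU = (1 - 2.888889/27.000000)*100

89.3004 %


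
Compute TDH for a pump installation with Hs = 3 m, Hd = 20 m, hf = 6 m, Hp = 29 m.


TDH = Hs + Hd + hf + Hp = 3 + 20 + 6 + 29 = 58

58 m


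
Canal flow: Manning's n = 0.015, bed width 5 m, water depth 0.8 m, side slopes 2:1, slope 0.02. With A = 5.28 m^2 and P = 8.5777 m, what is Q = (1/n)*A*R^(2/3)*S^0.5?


R = A/P = 5.28/8.5777 = 0.615550
Q = (1/0.015) * 5.28 * 0.615550^(2/3) * 0.02^0.5

36.0219 m^3/s


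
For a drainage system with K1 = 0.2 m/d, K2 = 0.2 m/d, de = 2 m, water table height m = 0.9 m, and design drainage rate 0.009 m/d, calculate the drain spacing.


S^2 = 8*K2*de*m/q + 4*K1*m^2/q
S^2 = 8*0.2*2*0.9/0.009 + 4*0.2*0.9^2/0.009
S = sqrt(392.0000)

19.7990 m


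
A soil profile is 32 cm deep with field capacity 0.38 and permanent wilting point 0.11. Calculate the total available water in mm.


AWC = (FC - PWP) * d * 10
AWC = (0.38 - 0.11) * 32 * 10
AWC = 0.2700 * 32 * 10

86.4000 mm


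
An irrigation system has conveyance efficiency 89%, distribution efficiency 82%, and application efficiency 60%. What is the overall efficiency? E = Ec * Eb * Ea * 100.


Ec = 0.89, Eb = 0.82, Ea = 0.6
E = 0.89 * 0.82 * 0.6 * 100 = 43.7880%

43.7880 %


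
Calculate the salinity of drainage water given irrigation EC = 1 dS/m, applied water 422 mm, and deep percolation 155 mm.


EC_dw = EC_iw * D_iw / D_dw
EC_dw = 1 * 422 / 155
EC_dw = 422 / 155

2.7226 dS/m


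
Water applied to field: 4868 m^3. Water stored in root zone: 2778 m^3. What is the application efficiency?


Ea = V_root / V_field * 100 = 2778 / 4868 * 100 = 57.0666%

57.0666 %


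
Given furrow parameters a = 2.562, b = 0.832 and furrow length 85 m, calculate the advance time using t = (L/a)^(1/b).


t = (L/a)^(1/b)
t = (85/2.562)^(1/0.832)
t = 33.177205^(1/0.832)

67.2872 min


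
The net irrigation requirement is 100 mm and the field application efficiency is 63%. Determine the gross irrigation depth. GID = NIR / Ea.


Ea = 63% = 0.63
GID = NIR / Ea = 100 / 0.63 = 158.7302 mm

158.7302 mm


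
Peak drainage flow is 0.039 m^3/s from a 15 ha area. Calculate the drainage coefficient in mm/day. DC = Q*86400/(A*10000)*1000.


DC = Q * 86400 / (A * 10000) * 1000
DC = 0.039 * 86400 / (15 * 10000) * 1000
DC = 3369600.0000 / 150000

22.4640 mm/day


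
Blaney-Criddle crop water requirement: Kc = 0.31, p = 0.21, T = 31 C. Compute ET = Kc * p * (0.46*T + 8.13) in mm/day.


ET = Kc * p * (0.46*T + 8.13)
ET = 0.31 * 0.21 * (0.46*31 + 8.13)
ET = 0.31 * 0.21 * 22.3900

1.4576 mm/day


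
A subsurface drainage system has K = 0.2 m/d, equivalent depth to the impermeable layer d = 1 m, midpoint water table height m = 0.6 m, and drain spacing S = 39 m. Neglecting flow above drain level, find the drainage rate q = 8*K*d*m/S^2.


q = 8*K*d*m/S^2
q = 8*0.2*1*0.6/39^2
q = 0.9600 / 1521

6.3116e-04 m/d


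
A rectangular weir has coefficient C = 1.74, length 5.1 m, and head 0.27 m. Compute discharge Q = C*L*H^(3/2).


Q = C * L * H^(3/2) = 1.74 * 5.1 * 0.27^1.5 = 1.74 * 5.1 * 0.140296

1.2450 m^3/s


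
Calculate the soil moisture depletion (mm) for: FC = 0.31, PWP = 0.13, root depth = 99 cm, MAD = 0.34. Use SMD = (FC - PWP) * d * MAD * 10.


SMD = (FC - PWP) * d * MAD * 10
SMD = (0.31 - 0.13) * 99 * 0.34 * 10
SMD = 0.1800 * 99 * 0.34 * 10

60.5880 mm


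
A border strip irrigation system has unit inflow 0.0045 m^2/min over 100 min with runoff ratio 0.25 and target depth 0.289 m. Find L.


L = q*t/((1+r)*Z)
L = 0.0045*100/((1+0.25)*0.289)
L = 0.45/0.36125

1.2457 m


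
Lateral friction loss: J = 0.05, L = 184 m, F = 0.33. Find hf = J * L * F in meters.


hf = J * L * F = 0.05 * 184 * 0.33 = 3.0360 m

3.0360 m


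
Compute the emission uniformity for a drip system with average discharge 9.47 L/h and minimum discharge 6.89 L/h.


EU = (q_min/q_avg)*100 = (6.89/9.47)*100 = 72.7561%

72.7561 %


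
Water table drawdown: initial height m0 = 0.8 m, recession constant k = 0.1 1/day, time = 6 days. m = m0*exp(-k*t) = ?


m = m0 * exp(-k*t)
m = 0.8 * exp(-0.1 * 6)
m = 0.8 * exp(-0.6000)

0.4390 m


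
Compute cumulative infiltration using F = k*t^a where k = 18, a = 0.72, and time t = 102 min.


F = k * t^a = 18 * 102^0.72
F = 18 * 27.937795

502.8803 mm


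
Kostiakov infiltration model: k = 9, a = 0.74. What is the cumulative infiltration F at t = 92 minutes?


F = k * t^a = 9 * 92^0.74
F = 9 * 28.392458

255.5321 mm


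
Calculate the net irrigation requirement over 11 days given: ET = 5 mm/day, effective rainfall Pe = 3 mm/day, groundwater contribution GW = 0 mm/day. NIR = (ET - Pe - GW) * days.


Daily deficit = ET - Pe - GW = 5 - 3 - 0 = 2 mm/day
NIR = 2 * 11 = 22 mm

22.0000 mm


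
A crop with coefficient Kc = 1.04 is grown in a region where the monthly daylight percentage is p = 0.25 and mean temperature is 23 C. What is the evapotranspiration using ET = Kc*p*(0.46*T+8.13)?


ET = Kc * p * (0.46*T + 8.13)
ET = 1.04 * 0.25 * (0.46*23 + 8.13)
ET = 1.04 * 0.25 * 18.7100

4.8646 mm/day


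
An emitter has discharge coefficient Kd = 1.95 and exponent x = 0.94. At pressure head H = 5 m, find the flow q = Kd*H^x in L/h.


q = Kd * H^x = 1.95 * 5^0.94 = 1.95 * 4.539749

8.8525 L/h


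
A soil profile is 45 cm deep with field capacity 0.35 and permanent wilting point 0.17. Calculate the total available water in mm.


AWC = (FC - PWP) * d * 10
AWC = (0.35 - 0.17) * 45 * 10
AWC = 0.1800 * 45 * 10

81.0000 mm


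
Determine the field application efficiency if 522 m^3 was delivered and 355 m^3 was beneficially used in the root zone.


Ea = V_root / V_field * 100 = 355 / 522 * 100 = 68.0077%

68.0077 %


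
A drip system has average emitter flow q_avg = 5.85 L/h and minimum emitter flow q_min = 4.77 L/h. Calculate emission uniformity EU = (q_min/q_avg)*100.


EU = (q_min/q_avg)*100 = (4.77/5.85)*100 = 81.5385%

81.5385 %


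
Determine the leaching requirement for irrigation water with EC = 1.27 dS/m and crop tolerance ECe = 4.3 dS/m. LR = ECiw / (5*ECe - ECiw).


LR = ECiw / (5*ECe - ECiw)
LR = 1.27 / (5*4.3 - 1.27)
LR = 1.27 / 20.2300

0.0628


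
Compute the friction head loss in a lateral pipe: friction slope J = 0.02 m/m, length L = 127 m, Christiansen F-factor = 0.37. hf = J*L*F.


hf = J * L * F = 0.02 * 127 * 0.37 = 0.9398 m

0.9398 m


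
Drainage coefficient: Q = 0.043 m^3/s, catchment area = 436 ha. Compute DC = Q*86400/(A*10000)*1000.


DC = Q * 86400 / (A * 10000) * 1000
DC = 0.043 * 86400 / (436 * 10000) * 1000
DC = 3715200.0000 / 4360000

0.8521 mm/day


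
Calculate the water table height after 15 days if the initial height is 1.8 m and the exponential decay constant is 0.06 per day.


m = m0 * exp(-k*t)
m = 1.8 * exp(-0.06 * 15)
m = 1.8 * exp(-0.9000)

0.7318 m


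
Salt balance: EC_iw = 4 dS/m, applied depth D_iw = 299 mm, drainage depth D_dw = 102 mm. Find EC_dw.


EC_dw = EC_iw * D_iw / D_dw
EC_dw = 4 * 299 / 102
EC_dw = 1196 / 102

11.7255 dS/m


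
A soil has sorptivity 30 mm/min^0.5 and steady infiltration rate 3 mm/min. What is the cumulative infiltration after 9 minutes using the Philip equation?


F = S*sqrt(t) + A*t
F = 30*sqrt(9) + 3*9
F = 30*3.000000 + 27

117.0000 mm


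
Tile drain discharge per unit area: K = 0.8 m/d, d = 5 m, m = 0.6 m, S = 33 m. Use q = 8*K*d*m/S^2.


q = 8*K*d*m/S^2
q = 8*0.8*5*0.6/33^2
q = 19.2000 / 1089

0.0176 m/d


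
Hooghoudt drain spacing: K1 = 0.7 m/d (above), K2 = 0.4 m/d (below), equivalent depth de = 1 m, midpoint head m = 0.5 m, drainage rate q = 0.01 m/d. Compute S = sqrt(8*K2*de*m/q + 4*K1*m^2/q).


S^2 = 8*K2*de*m/q + 4*K1*m^2/q
S^2 = 8*0.4*1*0.5/0.01 + 4*0.7*0.5^2/0.01
S = sqrt(230.0000)

15.1658 m


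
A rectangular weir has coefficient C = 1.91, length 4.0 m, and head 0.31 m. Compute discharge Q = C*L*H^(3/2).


Q = C * L * H^(3/2) = 1.91 * 4.0 * 0.31^1.5 = 1.91 * 4.0 * 0.172601

1.3187 m^3/s


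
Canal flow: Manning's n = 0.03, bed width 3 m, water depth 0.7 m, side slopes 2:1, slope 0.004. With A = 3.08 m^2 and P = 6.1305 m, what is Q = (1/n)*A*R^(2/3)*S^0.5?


R = A/P = 3.08/6.1305 = 0.502406
Q = (1/0.03) * 3.08 * 0.502406^(2/3) * 0.004^0.5

4.1036 m^3/s


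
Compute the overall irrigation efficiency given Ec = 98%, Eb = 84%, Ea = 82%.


Ec = 0.98, Eb = 0.84, Ea = 0.82
E = 0.98 * 0.84 * 0.82 * 100 = 67.5024%

67.5024 %


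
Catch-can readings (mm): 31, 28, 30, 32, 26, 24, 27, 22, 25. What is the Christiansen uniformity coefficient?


mean = 27.222222 mm
MAD = 2.691358 mm
CU = (1 - 2.691358/27.222222)*100

90.1134 %


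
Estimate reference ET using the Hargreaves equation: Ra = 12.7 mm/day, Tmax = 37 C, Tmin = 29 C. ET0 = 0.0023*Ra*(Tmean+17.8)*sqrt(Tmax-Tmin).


Tmean = (Tmax + Tmin)/2 = (37 + 29)/2 = 33.0
ET0 = 0.0023 * 12.7 * (33.0 + 17.8) * sqrt(37 - 29)
ET0 = 0.0023 * 12.7 * 50.8 * 2.828427

4.1970 mm/day


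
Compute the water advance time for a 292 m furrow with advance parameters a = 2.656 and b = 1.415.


t = (L/a)^(1/b)
t = (292/2.656)^(1/1.415)
t = 109.939759^(1/1.415)

27.7021 min


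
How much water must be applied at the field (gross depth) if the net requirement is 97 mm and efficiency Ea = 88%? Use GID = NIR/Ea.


Ea = 88% = 0.88
GID = NIR / Ea = 97 / 0.88 = 110.2273 mm

110.2273 mm


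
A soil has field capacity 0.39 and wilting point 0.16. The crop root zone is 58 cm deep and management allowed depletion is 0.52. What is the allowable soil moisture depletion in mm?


SMD = (FC - PWP) * d * MAD * 10
SMD = (0.39 - 0.16) * 58 * 0.52 * 10
SMD = 0.2300 * 58 * 0.52 * 10

69.3680 mm


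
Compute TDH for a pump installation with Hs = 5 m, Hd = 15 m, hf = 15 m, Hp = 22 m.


TDH = Hs + Hd + hf + Hp = 5 + 15 + 15 + 22 = 57

57 m


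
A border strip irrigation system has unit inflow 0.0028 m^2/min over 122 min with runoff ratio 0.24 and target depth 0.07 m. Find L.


L = q*t/((1+r)*Z)
L = 0.0028*122/((1+0.24)*0.07)
L = 0.3416/0.0868

3.9355 m


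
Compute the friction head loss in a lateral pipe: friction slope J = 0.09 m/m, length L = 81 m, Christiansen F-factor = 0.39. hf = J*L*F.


hf = J * L * F = 0.09 * 81 * 0.39 = 2.8431 m

2.8431 m


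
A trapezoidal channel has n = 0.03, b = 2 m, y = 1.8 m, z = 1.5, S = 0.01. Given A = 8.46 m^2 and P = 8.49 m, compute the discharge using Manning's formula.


R = A/P = 8.46/8.49 = 0.996466
Q = (1/0.03) * 8.46 * 0.996466^(2/3) * 0.01^0.5

28.1335 m^3/s


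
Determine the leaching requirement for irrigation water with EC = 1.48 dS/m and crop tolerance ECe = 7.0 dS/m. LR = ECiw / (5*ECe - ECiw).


LR = ECiw / (5*ECe - ECiw)
LR = 1.48 / (5*7.0 - 1.48)
LR = 1.48 / 33.5200

0.0442


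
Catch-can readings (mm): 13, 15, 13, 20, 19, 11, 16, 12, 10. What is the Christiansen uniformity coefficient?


mean = 14.333333 mm
MAD = 2.814815 mm
CU = (1 - 2.814815/14.333333)*100

80.3618 %


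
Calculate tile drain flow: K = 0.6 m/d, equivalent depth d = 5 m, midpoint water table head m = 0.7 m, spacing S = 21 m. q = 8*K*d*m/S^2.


q = 8*K*d*m/S^2
q = 8*0.6*5*0.7/21^2
q = 16.8000 / 441

0.0381 m/d


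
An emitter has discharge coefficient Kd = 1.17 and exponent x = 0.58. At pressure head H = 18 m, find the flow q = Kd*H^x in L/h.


q = Kd * H^x = 1.17 * 18^0.58 = 1.17 * 5.346358

6.2552 L/h


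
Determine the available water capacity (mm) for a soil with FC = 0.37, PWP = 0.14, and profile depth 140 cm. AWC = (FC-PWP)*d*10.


AWC = (FC - PWP) * d * 10
AWC = (0.37 - 0.14) * 140 * 10
AWC = 0.2300 * 140 * 10

322.0000 mm


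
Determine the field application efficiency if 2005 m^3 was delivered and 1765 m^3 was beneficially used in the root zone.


Ea = V_root / V_field * 100 = 1765 / 2005 * 100 = 88.0299%

88.0299 %


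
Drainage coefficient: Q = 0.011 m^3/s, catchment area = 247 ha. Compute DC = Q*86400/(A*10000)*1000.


DC = Q * 86400 / (A * 10000) * 1000
DC = 0.011 * 86400 / (247 * 10000) * 1000
DC = 950400.0000 / 2470000

0.3848 mm/day


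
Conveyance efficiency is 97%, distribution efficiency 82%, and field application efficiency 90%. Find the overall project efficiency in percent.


Ec = 0.97, Eb = 0.82, Ea = 0.9
E = 0.97 * 0.82 * 0.9 * 100 = 71.5860%

71.5860 %


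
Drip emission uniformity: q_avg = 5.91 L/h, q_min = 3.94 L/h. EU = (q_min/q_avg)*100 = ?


EU = (q_min/q_avg)*100 = (3.94/5.91)*100 = 66.6667%

66.6667 %


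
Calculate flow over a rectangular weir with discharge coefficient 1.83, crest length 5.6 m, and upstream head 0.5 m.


Q = C * L * H^(3/2) = 1.83 * 5.6 * 0.5^1.5 = 1.83 * 5.6 * 0.353553

3.6232 m^3/s


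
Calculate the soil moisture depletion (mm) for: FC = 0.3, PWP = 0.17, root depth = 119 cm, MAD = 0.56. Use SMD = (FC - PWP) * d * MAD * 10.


SMD = (FC - PWP) * d * MAD * 10
SMD = (0.3 - 0.17) * 119 * 0.56 * 10
SMD = 0.1300 * 119 * 0.56 * 10

86.6320 mm


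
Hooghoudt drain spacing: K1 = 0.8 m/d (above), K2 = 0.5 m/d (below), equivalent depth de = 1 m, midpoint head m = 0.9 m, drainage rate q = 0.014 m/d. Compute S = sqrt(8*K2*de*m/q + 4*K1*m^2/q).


S^2 = 8*K2*de*m/q + 4*K1*m^2/q
S^2 = 8*0.5*1*0.9/0.014 + 4*0.8*0.9^2/0.014
S = sqrt(442.2857)

21.0306 m


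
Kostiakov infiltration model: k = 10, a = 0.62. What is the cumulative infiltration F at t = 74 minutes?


F = k * t^a = 10 * 74^0.62
F = 10 * 14.418619

144.1862 mm


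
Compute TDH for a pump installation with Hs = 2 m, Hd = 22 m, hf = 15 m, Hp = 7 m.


TDH = Hs + Hd + hf + Hp = 2 + 22 + 15 + 7 = 46

46 m


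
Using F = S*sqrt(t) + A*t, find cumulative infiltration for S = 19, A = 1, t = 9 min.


F = S*sqrt(t) + A*t
F = 19*sqrt(9) + 1*9
F = 19*3.000000 + 9

66.0000 mm


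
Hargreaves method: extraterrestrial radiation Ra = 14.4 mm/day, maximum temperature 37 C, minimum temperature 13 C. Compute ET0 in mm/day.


Tmean = (Tmax + Tmin)/2 = (37 + 13)/2 = 25.0
ET0 = 0.0023 * 14.4 * (25.0 + 17.8) * sqrt(37 - 13)
ET0 = 0.0023 * 14.4 * 42.8 * 4.898979

6.9445 mm/day


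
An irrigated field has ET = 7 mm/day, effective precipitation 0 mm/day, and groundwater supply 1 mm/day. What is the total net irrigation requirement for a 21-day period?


Daily deficit = ET - Pe - GW = 7 - 0 - 1 = 6 mm/day
NIR = 6 * 21 = 126 mm

126.0000 mm


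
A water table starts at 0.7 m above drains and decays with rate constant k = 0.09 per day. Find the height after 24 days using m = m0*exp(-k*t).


m = m0 * exp(-k*t)
m = 0.7 * exp(-0.09 * 24)
m = 0.7 * exp(-2.1600)

0.0807 m


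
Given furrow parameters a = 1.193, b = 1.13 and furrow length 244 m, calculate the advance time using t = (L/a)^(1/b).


t = (L/a)^(1/b)
t = (244/1.193)^(1/1.13)
t = 204.526404^(1/1.13)

110.8947 min


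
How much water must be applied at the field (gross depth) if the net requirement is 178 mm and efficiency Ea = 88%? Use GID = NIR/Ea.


Ea = 88% = 0.88
GID = NIR / Ea = 178 / 0.88 = 202.2727 mm

202.2727 mm


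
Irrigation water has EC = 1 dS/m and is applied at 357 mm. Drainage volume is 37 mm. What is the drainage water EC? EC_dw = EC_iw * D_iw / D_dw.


EC_dw = EC_iw * D_iw / D_dw
EC_dw = 1 * 357 / 37
EC_dw = 357 / 37

9.6486 dS/m


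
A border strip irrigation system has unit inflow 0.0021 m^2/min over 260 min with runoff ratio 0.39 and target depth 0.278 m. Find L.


L = q*t/((1+r)*Z)
L = 0.0021*260/((1+0.39)*0.278)
L = 0.546/0.38642

1.4130 m


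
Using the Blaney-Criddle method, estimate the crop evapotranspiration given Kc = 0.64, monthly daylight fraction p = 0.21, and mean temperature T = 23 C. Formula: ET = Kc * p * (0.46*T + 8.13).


ET = Kc * p * (0.46*T + 8.13)
ET = 0.64 * 0.21 * (0.46*23 + 8.13)
ET = 0.64 * 0.21 * 18.7100

2.5146 mm/day


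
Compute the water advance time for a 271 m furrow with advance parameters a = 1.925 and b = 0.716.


t = (L/a)^(1/b)
t = (271/1.925)^(1/0.716)
t = 140.779221^(1/0.716)

1001.7334 min


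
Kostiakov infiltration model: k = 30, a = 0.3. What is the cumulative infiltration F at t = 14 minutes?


F = k * t^a = 30 * 14^0.3
F = 30 * 2.207183

66.2155 mm


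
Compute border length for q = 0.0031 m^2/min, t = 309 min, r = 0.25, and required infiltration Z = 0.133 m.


L = q*t/((1+r)*Z)
L = 0.0031*309/((1+0.25)*0.133)
L = 0.9579/0.16625

5.7618 m


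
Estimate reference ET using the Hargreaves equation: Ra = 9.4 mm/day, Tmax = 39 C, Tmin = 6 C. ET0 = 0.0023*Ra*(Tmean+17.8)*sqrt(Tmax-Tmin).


Tmean = (Tmax + Tmin)/2 = (39 + 6)/2 = 22.5
ET0 = 0.0023 * 9.4 * (22.5 + 17.8) * sqrt(39 - 6)
ET0 = 0.0023 * 9.4 * 40.3 * 5.744563

5.0052 mm/day


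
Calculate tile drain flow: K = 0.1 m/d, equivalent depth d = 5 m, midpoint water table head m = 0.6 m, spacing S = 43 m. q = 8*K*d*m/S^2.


q = 8*K*d*m/S^2
q = 8*0.1*5*0.6/43^2
q = 2.4000 / 1849

0.0013 m/d


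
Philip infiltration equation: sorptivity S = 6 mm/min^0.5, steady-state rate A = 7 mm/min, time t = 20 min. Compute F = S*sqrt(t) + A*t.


F = S*sqrt(t) + A*t
F = 6*sqrt(20) + 7*20
F = 6*4.472136 + 140

166.8328 mm


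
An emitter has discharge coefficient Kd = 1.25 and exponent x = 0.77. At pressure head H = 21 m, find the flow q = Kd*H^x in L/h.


q = Kd * H^x = 1.25 * 21^0.77 = 1.25 * 10.425787

13.0322 L/h


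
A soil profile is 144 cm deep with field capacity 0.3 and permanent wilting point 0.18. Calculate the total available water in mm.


AWC = (FC - PWP) * d * 10
AWC = (0.3 - 0.18) * 144 * 10
AWC = 0.1200 * 144 * 10

172.8000 mm


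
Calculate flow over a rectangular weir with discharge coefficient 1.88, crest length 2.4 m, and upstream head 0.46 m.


Q = C * L * H^(3/2) = 1.88 * 2.4 * 0.46^1.5 = 1.88 * 2.4 * 0.311987

1.4077 m^3/s


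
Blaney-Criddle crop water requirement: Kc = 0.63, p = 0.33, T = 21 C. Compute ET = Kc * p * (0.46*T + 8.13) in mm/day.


ET = Kc * p * (0.46*T + 8.13)
ET = 0.63 * 0.33 * (0.46*21 + 8.13)
ET = 0.63 * 0.33 * 17.7900

3.6985 mm/day


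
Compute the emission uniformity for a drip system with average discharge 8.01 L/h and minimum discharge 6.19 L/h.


EU = (q_min/q_avg)*100 = (6.19/8.01)*100 = 77.2784%

77.2784 %


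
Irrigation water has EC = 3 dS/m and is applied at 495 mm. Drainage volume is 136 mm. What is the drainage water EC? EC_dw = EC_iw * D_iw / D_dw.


EC_dw = EC_iw * D_iw / D_dw
EC_dw = 3 * 495 / 136
EC_dw = 1485 / 136

10.9191 dS/m


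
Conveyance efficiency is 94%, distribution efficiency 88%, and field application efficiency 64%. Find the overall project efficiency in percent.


Ec = 0.94, Eb = 0.88, Ea = 0.64
E = 0.94 * 0.88 * 0.64 * 100 = 52.9408%

52.9408 %


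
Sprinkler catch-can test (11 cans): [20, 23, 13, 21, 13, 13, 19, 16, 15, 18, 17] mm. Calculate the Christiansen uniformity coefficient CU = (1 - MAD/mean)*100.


mean = 17.090909 mm
MAD = 2.826446 mm
CU = (1 - 2.826446/17.090909)*100

83.4623 %


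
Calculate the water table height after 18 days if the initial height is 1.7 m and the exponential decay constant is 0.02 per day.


m = m0 * exp(-k*t)
m = 1.7 * exp(-0.02 * 18)
m = 1.7 * exp(-0.3600)

1.1860 m


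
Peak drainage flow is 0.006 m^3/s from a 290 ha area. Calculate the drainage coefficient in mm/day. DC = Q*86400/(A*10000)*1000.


DC = Q * 86400 / (A * 10000) * 1000
DC = 0.006 * 86400 / (290 * 10000) * 1000
DC = 518400.0000 / 2900000

0.1788 mm/day


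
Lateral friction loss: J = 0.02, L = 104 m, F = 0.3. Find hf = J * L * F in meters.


hf = J * L * F = 0.02 * 104 * 0.3 = 0.6240 m

0.6240 m


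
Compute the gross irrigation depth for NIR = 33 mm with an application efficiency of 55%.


Ea = 55% = 0.55
GID = NIR / Ea = 33 / 0.55 = 60.0000 mm

60.0000 mm


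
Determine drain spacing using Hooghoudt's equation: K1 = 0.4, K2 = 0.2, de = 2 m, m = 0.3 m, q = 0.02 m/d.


S^2 = 8*K2*de*m/q + 4*K1*m^2/q
S^2 = 8*0.2*2*0.3/0.02 + 4*0.4*0.3^2/0.02
S = sqrt(55.2000)

7.4297 m


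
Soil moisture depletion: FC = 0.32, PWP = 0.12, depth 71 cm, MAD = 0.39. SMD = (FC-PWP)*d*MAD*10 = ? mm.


SMD = (FC - PWP) * d * MAD * 10
SMD = (0.32 - 0.12) * 71 * 0.39 * 10
SMD = 0.2000 * 71 * 0.39 * 10

55.3800 mm


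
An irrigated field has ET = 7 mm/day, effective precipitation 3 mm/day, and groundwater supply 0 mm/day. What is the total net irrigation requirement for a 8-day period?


Daily deficit = ET - Pe - GW = 7 - 3 - 0 = 4 mm/day
NIR = 4 * 8 = 32 mm

32.0000 mm


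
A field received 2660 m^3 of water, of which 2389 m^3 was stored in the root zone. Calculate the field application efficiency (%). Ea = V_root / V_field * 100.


Ea = V_root / V_field * 100 = 2389 / 2660 * 100 = 89.8120%

89.8120 %


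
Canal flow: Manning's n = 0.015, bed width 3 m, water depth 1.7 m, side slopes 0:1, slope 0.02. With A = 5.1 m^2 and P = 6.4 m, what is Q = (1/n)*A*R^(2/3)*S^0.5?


R = A/P = 5.1/6.4 = 0.796875
Q = (1/0.015) * 5.1 * 0.796875^(2/3) * 0.02^0.5

41.3289 m^3/s


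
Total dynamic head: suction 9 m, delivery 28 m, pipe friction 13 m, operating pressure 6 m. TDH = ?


TDH = Hs + Hd + hf + Hp = 9 + 28 + 13 + 6 = 56

56 m


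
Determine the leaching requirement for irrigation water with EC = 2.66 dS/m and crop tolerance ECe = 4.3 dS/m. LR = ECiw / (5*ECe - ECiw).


LR = ECiw / (5*ECe - ECiw)
LR = 2.66 / (5*4.3 - 2.66)
LR = 2.66 / 18.8400

0.1412


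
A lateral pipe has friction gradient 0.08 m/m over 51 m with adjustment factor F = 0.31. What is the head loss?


hf = J * L * F = 0.08 * 51 * 0.31 = 1.2648 m

1.2648 m


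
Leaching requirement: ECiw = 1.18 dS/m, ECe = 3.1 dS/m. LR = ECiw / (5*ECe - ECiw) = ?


LR = ECiw / (5*ECe - ECiw)
LR = 1.18 / (5*3.1 - 1.18)
LR = 1.18 / 14.3200

0.0824


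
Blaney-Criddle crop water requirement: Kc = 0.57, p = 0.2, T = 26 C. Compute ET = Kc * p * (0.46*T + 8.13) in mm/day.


ET = Kc * p * (0.46*T + 8.13)
ET = 0.57 * 0.2 * (0.46*26 + 8.13)
ET = 0.57 * 0.2 * 20.0900

2.2903 mm/day


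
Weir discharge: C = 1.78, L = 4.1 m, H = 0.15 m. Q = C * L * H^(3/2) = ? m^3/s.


Q = C * L * H^(3/2) = 1.78 * 4.1 * 0.15^1.5 = 1.78 * 4.1 * 0.058095

0.4240 m^3/s


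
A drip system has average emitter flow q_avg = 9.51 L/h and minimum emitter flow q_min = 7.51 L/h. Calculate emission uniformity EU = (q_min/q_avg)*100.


EU = (q_min/q_avg)*100 = (7.51/9.51)*100 = 78.9695%

78.9695 %


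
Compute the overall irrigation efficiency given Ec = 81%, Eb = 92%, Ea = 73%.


Ec = 0.81, Eb = 0.92, Ea = 0.73
E = 0.81 * 0.92 * 0.73 * 100 = 54.3996%

54.3996 %


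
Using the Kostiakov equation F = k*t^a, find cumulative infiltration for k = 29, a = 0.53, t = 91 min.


F = k * t^a = 29 * 91^0.53
F = 29 * 10.921743

316.7305 mm


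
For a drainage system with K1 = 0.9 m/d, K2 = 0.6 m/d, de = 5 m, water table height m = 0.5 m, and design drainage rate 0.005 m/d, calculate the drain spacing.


S^2 = 8*K2*de*m/q + 4*K1*m^2/q
S^2 = 8*0.6*5*0.5/0.005 + 4*0.9*0.5^2/0.005
S = sqrt(2580.0000)

50.7937 m


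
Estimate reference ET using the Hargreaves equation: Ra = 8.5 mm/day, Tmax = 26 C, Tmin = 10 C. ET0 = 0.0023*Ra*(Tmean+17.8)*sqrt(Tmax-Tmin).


Tmean = (Tmax + Tmin)/2 = (26 + 10)/2 = 18.0
ET0 = 0.0023 * 8.5 * (18.0 + 17.8) * sqrt(26 - 10)
ET0 = 0.0023 * 8.5 * 35.8 * 4.000000

2.7996 mm/day


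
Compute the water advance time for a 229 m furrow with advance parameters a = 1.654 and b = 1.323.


t = (L/a)^(1/b)
t = (229/1.654)^(1/1.323)
t = 138.452237^(1/1.323)

41.5450 min


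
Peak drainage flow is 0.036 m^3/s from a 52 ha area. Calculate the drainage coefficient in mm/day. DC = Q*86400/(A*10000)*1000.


DC = Q * 86400 / (A * 10000) * 1000
DC = 0.036 * 86400 / (52 * 10000) * 1000
DC = 3110400.0000 / 520000

5.9815 mm/day


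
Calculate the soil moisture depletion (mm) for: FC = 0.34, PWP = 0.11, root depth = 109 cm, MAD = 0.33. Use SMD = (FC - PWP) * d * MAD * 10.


SMD = (FC - PWP) * d * MAD * 10
SMD = (0.34 - 0.11) * 109 * 0.33 * 10
SMD = 0.2300 * 109 * 0.33 * 10

82.7310 mm


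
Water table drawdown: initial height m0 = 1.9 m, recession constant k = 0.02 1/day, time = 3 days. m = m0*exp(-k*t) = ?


m = m0 * exp(-k*t)
m = 1.9 * exp(-0.02 * 3)
m = 1.9 * exp(-0.0600)

1.7894 m


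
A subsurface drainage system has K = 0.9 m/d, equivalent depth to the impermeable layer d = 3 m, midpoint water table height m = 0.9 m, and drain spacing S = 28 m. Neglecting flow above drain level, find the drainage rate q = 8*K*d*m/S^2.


q = 8*K*d*m/S^2
q = 8*0.9*3*0.9/28^2
q = 19.4400 / 784

0.0248 m/d


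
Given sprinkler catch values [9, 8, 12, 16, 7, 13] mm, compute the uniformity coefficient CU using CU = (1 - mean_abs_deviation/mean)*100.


mean = 10.833333 mm
MAD = 2.833333 mm
CU = (1 - 2.833333/10.833333)*100

73.8462 %


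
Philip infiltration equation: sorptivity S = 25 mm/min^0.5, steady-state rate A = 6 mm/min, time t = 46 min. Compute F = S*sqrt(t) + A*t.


F = S*sqrt(t) + A*t
F = 25*sqrt(46) + 6*46
F = 25*6.782330 + 276

445.5582 mm


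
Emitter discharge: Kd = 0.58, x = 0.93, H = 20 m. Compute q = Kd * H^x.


q = Kd * H^x = 0.58 * 20^0.93 = 0.58 * 16.216529

9.4056 L/h


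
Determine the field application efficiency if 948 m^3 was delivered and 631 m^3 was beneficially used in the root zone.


Ea = V_root / V_field * 100 = 631 / 948 * 100 = 66.5612%

66.5612 %


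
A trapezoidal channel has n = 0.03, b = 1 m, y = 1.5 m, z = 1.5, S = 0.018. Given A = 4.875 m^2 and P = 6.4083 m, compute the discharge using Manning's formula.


R = A/P = 4.875/6.4083 = 0.760732
Q = (1/0.03) * 4.875 * 0.760732^(2/3) * 0.018^0.5

18.1682 m^3/s


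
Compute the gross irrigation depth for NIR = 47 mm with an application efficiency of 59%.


Ea = 59% = 0.59
GID = NIR / Ea = 47 / 0.59 = 79.6610 mm

79.6610 mm


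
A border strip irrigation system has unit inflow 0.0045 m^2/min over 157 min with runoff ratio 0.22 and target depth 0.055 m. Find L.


L = q*t/((1+r)*Z)
L = 0.0045*157/((1+0.22)*0.055)
L = 0.7065/0.0671

10.5291 m


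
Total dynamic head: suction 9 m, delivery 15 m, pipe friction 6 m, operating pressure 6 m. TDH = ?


TDH = Hs + Hd + hf + Hp = 9 + 15 + 6 + 6 = 36

36 m


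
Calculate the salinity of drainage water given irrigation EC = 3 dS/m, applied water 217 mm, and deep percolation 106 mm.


EC_dw = EC_iw * D_iw / D_dw
EC_dw = 3 * 217 / 106
EC_dw = 651 / 106

6.1415 dS/m


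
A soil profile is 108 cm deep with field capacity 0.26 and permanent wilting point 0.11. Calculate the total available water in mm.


AWC = (FC - PWP) * d * 10
AWC = (0.26 - 0.11) * 108 * 10
AWC = 0.1500 * 108 * 10

162.0000 mm


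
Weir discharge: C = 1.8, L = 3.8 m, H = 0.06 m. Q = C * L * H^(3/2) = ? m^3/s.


Q = C * L * H^(3/2) = 1.8 * 3.8 * 0.06^1.5 = 1.8 * 3.8 * 0.014697

0.1005 m^3/s


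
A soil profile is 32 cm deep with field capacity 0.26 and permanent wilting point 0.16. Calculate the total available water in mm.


AWC = (FC - PWP) * d * 10
AWC = (0.26 - 0.16) * 32 * 10
AWC = 0.1000 * 32 * 10

32.0000 mm


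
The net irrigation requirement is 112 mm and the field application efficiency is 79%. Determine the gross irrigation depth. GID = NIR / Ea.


Ea = 79% = 0.79
GID = NIR / Ea = 112 / 0.79 = 141.7722 mm

141.7722 mm


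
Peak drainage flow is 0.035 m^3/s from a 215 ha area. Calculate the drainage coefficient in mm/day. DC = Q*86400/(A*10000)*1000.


DC = Q * 86400 / (A * 10000) * 1000
DC = 0.035 * 86400 / (215 * 10000) * 1000
DC = 3024000.0000 / 2150000

1.4065 mm/day


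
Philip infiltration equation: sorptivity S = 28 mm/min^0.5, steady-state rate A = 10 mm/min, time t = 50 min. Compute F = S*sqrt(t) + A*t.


F = S*sqrt(t) + A*t
F = 28*sqrt(50) + 10*50
F = 28*7.071068 + 500

697.9899 mm


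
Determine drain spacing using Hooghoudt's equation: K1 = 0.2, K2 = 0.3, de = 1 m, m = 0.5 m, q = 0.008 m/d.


S^2 = 8*K2*de*m/q + 4*K1*m^2/q
S^2 = 8*0.3*1*0.5/0.008 + 4*0.2*0.5^2/0.008
S = sqrt(175.0000)

13.2288 m


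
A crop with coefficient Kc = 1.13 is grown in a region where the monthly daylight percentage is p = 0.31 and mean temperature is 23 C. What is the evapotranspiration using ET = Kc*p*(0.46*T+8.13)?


ET = Kc * p * (0.46*T + 8.13)
ET = 1.13 * 0.31 * (0.46*23 + 8.13)
ET = 1.13 * 0.31 * 18.7100

6.5541 mm/day


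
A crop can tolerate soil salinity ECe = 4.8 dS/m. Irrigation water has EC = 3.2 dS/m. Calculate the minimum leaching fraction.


LR = ECiw / (5*ECe - ECiw)
LR = 3.2 / (5*4.8 - 3.2)
LR = 3.2 / 20.8000

0.1538


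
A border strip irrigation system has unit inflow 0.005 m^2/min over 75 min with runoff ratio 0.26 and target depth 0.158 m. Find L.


L = q*t/((1+r)*Z)
L = 0.005*75/((1+0.26)*0.158)
L = 0.375/0.19908

1.8837 m


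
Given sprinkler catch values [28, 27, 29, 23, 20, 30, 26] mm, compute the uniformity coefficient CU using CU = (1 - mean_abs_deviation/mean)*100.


mean = 26.142857 mm
MAD = 2.693878 mm
CU = (1 - 2.693878/26.142857)*100

89.6955 %


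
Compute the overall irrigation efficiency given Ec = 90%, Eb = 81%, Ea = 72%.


Ec = 0.9, Eb = 0.81, Ea = 0.72
E = 0.9 * 0.81 * 0.72 * 100 = 52.4880%

52.4880 %


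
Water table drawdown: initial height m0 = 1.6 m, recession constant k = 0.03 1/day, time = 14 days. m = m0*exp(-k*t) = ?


m = m0 * exp(-k*t)
m = 1.6 * exp(-0.03 * 14)
m = 1.6 * exp(-0.4200)

1.0513 m
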